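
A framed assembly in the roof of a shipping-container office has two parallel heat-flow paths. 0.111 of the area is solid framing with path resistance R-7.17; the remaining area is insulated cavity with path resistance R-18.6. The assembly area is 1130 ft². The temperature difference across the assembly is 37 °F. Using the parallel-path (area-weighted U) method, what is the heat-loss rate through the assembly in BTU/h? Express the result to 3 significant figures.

2650 BTU/h

U_eff = 0.889/18.6 + 0.111/7.17 = 0.0478 + 0.01548 = 0.06328
R_eff = 1/U_eff = 15.8 ft²·°F·h/BTU
Q = 1130 × 37 / 15.8 = 2646 BTU/h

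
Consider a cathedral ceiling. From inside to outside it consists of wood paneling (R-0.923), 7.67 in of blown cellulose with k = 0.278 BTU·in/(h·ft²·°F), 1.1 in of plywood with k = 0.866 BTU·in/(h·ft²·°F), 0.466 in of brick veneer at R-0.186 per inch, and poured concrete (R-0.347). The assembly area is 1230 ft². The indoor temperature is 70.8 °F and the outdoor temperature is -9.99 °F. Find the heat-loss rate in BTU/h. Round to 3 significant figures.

7.67/0.278 = 27.59
1.1/0.866 = 1.27
0.466 × 0.186 = 0.08668
R_total = 0.923 + 27.59 + 1.27 + 0.08668 + 0.347 = 30.22 ft²·°F·h/BTU
Q = A·ΔT/R = 1230 × (70.8 − (-9.99)) / 30.22 = 3289 BTU/h

3290 BTU/h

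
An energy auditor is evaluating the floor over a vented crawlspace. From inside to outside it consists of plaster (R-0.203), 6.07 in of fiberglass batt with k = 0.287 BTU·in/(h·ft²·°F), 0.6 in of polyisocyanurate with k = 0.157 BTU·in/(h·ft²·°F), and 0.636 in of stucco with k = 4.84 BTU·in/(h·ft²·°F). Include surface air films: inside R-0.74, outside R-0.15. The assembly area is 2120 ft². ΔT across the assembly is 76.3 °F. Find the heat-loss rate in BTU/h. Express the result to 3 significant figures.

6.07/0.287 = 21.15
0.6/0.157 = 3.822
0.636/4.84 = 0.1314
R_total = 0.74 + 0.203 + 21.15 + 3.822 + 0.1314 + 0.15 = 26.2 ft²·°F·h/BTU
Q = A·ΔT/R = 2120 × 76.3 / 26.2 = 6175 BTU/h

6170 BTU/h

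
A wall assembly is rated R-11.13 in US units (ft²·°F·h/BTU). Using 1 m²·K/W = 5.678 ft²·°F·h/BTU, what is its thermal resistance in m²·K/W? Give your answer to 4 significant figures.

1.960 m²·K/W

R_SI = 11.13/5.678 = 1.9602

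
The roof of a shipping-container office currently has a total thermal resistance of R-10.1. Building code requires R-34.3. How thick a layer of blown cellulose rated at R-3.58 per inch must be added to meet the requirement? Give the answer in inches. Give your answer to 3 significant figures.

6.76 in

ΔR = 34.3 − 10.1 = 24.2 ft²·°F·h/BTU
L = ΔR / (R/in) = 24.2/3.58 = 6.76 in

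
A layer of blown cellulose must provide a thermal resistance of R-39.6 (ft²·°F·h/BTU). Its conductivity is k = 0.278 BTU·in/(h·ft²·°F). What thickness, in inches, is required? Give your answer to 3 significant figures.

L = R × k = 39.6 × 0.278 = 11.01 in

11.0 in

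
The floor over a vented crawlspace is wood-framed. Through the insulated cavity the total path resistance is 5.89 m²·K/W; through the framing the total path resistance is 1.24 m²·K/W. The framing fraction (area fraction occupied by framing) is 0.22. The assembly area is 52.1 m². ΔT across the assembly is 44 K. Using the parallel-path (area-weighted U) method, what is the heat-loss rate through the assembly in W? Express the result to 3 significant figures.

710 W

U_eff = 0.78/5.89 + 0.22/1.24 = 0.1324 + 0.1774 = 0.3098
R_eff = 1/U_eff = 3.227 m²·K/W
Q = 52.1 × 44 / 3.227 = 710.3 W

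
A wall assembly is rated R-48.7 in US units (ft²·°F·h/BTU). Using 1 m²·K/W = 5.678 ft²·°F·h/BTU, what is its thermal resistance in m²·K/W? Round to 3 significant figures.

8.58 m²·K/W

R_SI = 48.7/5.678 = 8.577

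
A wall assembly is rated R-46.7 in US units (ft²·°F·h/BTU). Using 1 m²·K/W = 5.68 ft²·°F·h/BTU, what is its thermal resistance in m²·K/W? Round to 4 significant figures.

R_SI = 46.7/5.68 = 8.2218

8.222 m²·K/W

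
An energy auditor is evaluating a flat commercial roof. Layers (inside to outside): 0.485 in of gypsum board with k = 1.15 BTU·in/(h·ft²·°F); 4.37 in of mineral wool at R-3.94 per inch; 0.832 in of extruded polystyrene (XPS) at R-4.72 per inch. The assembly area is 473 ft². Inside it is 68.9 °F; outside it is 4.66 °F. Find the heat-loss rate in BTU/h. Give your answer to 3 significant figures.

0.485/1.15 = 0.4217
4.37 × 3.94 = 17.22
0.832 × 4.72 = 3.927
R_total = 0.4217 + 17.22 + 3.927 = 21.57 ft²·°F·h/BTU
Q = A·ΔT/R = 473 × (68.9 − 4.66) / 21.57 = 1409 BTU/h

1410 BTU/h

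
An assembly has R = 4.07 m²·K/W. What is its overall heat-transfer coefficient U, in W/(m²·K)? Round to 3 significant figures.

U = 1/R = 1/4.07 = 0.2457

0.246 W/(m²·K)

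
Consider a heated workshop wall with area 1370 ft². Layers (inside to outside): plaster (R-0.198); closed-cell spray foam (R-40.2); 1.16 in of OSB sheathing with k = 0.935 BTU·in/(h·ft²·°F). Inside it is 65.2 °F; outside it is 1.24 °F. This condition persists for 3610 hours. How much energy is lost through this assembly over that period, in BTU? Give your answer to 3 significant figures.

7600000 BTU

1.16/0.935 = 1.241
R_total = 0.198 + 40.2 + 1.241 = 41.64 ft²·°F·h/BTU
Q = 1370 × (65.2 − 1.24) / 41.64 = 2104 BTU/h
E = 2104 × 3610 = 7597000 BTU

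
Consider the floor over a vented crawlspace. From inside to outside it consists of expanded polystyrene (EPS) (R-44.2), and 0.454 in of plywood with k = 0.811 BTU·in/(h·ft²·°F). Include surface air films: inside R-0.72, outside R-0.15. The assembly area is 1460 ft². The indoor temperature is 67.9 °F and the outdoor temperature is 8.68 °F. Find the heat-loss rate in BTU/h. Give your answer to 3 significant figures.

1890 BTU/h

0.454/0.811 = 0.5598
R_total = 0.72 + 44.2 + 0.5598 + 0.15 = 45.63 ft²·°F·h/BTU
Q = A·ΔT/R = 1460 × (67.9 − 8.68) / 45.63 = 1895 BTU/h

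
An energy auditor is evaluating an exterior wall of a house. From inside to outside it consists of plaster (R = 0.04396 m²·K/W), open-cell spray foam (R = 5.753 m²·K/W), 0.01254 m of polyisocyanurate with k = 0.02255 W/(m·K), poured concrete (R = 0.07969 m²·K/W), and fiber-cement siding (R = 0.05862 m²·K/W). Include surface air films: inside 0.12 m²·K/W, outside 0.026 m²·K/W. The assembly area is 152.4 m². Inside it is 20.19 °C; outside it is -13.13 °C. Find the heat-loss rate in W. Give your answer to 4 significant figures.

0.01254/0.02255 = 0.5561
R_total = 0.12 + 0.04396 + 5.753 + 0.5561 + 0.07969 + 0.05862 + 0.026 = 6.6374 m²·K/W
Q = A·ΔT/R = 152.4 × (20.19 − (-13.13)) / 6.6374 = 765.06 W

765.1 W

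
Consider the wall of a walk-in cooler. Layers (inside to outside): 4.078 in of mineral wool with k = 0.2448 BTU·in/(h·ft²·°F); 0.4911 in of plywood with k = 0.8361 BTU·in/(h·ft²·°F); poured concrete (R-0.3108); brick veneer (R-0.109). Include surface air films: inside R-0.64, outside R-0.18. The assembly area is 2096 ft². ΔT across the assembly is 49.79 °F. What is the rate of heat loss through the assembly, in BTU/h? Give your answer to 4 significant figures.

5645 BTU/h

4.078/0.2448 = 16.658
0.4911/0.8361 = 0.58737
R_total = 0.64 + 16.658 + 0.58737 + 0.3108 + 0.109 + 0.18 = 18.486 ft²·°F·h/BTU
Q = A·ΔT/R = 2096 × 49.79 / 18.486 = 5645.4 BTU/h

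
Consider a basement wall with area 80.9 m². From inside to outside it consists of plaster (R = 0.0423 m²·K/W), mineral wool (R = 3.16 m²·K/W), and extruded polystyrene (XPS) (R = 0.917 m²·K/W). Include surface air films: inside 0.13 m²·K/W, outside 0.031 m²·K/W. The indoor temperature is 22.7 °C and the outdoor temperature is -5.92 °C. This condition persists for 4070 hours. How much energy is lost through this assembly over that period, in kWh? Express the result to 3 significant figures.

R_total = 0.13 + 0.0423 + 3.16 + 0.917 + 0.031 = 4.28 m²·K/W
Q = 80.9 × (22.7 − (-5.92)) / 4.28 = 540.9 W
E = 540.9 W × 4070 h / 1000 = 2202 kWh

2200 kWh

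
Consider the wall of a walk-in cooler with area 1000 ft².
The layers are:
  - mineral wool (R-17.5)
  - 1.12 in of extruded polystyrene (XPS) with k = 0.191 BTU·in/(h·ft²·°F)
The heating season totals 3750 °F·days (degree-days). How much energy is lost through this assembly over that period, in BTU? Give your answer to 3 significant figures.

1.12/0.191 = 5.864
R_total = 17.5 + 5.864 = 23.36 ft²·°F·h/BTU
E = A × HDD × 24 / R = 1000 × 3750 × 24 / 23.36 = 3852000 BTU

3850000 BTU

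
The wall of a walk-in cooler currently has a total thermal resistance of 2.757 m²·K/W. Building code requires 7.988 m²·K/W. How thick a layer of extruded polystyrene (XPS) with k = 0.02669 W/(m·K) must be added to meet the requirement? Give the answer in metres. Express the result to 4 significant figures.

ΔR = 7.988 − 2.757 = 5.231 m²·K/W
L = ΔR × k = 5.231 × 0.02669 = 0.13962 m

0.1396 m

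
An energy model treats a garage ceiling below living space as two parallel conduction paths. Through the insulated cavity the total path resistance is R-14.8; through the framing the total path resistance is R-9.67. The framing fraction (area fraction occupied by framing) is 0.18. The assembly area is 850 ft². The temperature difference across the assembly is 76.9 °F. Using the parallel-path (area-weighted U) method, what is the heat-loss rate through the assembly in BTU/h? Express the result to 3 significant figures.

4840 BTU/h

U_eff = 0.82/14.8 + 0.18/9.67 = 0.05541 + 0.01861 = 0.07402
R_eff = 1/U_eff = 13.51 ft²·°F·h/BTU
Q = 850 × 76.9 / 13.51 = 4838 BTU/h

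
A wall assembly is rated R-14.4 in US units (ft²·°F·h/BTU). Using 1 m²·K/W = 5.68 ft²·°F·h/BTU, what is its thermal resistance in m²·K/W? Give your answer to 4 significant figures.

R_SI = 14.4/5.68 = 2.5352

2.535 m²·K/W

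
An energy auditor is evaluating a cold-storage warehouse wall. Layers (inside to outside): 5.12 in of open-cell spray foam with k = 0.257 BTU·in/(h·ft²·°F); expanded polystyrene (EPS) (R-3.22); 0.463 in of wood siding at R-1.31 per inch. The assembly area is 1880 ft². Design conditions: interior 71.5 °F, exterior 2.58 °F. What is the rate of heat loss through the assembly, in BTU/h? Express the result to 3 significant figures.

5460 BTU/h

5.12/0.257 = 19.92
0.463 × 1.31 = 0.6065
R_total = 19.92 + 3.22 + 0.6065 = 23.75 ft²·°F·h/BTU
Q = A·ΔT/R = 1880 × (71.5 − 2.58) / 23.75 = 5456 BTU/h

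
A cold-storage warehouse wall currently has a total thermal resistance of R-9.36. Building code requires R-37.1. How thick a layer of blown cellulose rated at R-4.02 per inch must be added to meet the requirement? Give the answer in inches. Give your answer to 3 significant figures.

6.90 in

ΔR = 37.1 − 9.36 = 27.74 ft²·°F·h/BTU
L = ΔR / (R/in) = 27.74/4.02 = 6.9 in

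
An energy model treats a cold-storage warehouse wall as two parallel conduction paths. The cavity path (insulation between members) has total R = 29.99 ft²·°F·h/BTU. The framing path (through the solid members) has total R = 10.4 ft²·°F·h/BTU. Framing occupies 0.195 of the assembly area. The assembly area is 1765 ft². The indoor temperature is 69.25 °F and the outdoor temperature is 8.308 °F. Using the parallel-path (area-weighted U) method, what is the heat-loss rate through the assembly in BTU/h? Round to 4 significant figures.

4904 BTU/h

U_eff = 0.805/29.99 + 0.195/10.4 = 0.026842 + 0.01875 = 0.045592
R_eff = 1/U_eff = 21.934 ft²·°F·h/BTU
Q = 1765 × (69.25 − 8.308) / 21.934 = 4904 BTU/h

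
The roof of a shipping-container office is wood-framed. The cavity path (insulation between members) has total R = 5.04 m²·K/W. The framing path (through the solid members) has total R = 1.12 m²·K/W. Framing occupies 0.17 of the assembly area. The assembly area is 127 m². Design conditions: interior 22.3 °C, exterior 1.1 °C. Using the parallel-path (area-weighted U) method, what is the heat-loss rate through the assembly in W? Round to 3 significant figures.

852 W

U_eff = 0.83/5.04 + 0.17/1.12 = 0.1647 + 0.1518 = 0.3165
R_eff = 1/U_eff = 3.16 m²·K/W
Q = 127 × (22.3 − 1.1) / 3.16 = 852.1 W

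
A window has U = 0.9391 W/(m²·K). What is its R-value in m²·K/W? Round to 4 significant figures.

1.065 m²·K/W

R = 1/U = 1/0.9391 = 1.0648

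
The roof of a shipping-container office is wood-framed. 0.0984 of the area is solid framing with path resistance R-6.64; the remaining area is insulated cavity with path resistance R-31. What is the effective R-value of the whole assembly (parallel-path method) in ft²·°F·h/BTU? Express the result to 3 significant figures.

22.8 ft²·°F·h/BTU

U_eff = 0.9016/31 + 0.0984/6.64 = 0.02908 + 0.01482 = 0.0439
R_eff = 1/U_eff = 22.78 ft²·°F·h/BTU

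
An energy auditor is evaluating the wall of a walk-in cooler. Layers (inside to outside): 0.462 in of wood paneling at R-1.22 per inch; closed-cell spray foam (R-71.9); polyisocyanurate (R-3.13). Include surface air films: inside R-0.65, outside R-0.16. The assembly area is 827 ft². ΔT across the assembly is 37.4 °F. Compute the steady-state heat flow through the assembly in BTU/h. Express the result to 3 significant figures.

0.462 × 1.22 = 0.5636
R_total = 0.65 + 0.5636 + 71.9 + 3.13 + 0.16 = 76.4 ft²·°F·h/BTU
Q = A·ΔT/R = 827 × 37.4 / 76.4 = 404.8 BTU/h

405 BTU/h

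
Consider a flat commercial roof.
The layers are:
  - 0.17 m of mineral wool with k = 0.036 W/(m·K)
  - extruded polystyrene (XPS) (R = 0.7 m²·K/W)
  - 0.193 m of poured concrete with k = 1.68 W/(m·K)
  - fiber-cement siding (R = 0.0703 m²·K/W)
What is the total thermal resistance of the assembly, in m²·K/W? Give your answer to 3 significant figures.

0.17/0.036 = 4.722
0.193/1.68 = 0.1149
R_total = 4.722 + 0.7 + 0.1149 + 0.0703 = 5.607 m²·K/W

5.61 m²·K/W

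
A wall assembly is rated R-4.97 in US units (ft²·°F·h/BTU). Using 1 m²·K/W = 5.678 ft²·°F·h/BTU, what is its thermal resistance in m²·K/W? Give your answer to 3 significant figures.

R_SI = 4.97/5.678 = 0.8753

0.875 m²·K/W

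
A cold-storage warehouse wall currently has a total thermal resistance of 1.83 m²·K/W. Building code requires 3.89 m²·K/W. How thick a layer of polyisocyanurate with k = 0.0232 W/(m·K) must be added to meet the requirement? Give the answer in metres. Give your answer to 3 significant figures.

0.0478 m

ΔR = 3.89 − 1.83 = 2.06 m²·K/W
L = ΔR × k = 2.06 × 0.0232 = 0.04779 m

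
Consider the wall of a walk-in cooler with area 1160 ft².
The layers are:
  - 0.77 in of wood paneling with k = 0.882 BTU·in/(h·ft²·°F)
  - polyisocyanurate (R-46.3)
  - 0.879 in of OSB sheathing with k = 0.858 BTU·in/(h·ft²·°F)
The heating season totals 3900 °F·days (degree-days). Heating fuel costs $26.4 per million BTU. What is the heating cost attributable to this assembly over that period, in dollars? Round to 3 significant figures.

0.77/0.882 = 0.873
0.879/0.858 = 1.024
R_total = 0.873 + 46.3 + 1.024 = 48.2 ft²·°F·h/BTU
E = A × HDD × 24 / R = 1160 × 3900 × 24 / 48.2 = 2253000 BTU
Cost = 2253000/10⁶ × 26.4 = $59.47

59.5 dollars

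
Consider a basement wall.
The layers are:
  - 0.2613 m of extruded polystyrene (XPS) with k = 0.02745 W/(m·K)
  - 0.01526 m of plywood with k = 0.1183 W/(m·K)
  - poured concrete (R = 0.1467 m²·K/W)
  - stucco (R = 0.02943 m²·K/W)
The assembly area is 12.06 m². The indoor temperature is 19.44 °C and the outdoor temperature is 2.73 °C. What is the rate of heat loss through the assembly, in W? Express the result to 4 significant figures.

20.51 W

0.2613/0.02745 = 9.5191
0.01526/0.1183 = 0.12899
R_total = 9.5191 + 0.12899 + 0.1467 + 0.02943 = 9.8242 m²·K/W
Q = A·ΔT/R = 12.06 × (19.44 − 2.73) / 9.8242 = 20.513 W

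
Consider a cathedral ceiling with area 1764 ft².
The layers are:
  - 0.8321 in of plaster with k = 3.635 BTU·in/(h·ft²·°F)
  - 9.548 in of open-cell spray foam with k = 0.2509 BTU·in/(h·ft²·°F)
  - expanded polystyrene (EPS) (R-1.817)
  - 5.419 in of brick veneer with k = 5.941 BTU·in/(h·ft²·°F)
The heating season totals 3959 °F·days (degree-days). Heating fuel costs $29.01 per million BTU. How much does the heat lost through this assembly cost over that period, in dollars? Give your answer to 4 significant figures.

0.8321/3.635 = 0.22891
9.548/0.2509 = 38.055
5.419/5.941 = 0.91214
R_total = 0.22891 + 38.055 + 1.817 + 0.91214 = 41.013 ft²·°F·h/BTU
E = A × HDD × 24 / R = 1764 × 3959 × 24 / 41.013 = 4086700 BTU
Cost = 4086700/10⁶ × 29.01 = $118.56

118.6 dollars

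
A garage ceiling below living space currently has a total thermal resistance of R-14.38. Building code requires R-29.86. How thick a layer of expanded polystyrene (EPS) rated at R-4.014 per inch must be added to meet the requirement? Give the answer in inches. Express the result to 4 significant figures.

3.857 in

ΔR = 29.86 − 14.38 = 15.48 ft²·°F·h/BTU
L = ΔR / (R/in) = 15.48/4.014 = 3.8565 in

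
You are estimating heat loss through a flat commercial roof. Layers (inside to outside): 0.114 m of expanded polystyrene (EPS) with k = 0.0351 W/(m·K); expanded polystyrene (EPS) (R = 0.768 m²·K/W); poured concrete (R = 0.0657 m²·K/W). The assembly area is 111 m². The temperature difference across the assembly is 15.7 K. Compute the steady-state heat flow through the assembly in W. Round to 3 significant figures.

427 W

0.114/0.0351 = 3.248
R_total = 3.248 + 0.768 + 0.0657 = 4.082 m²·K/W
Q = A·ΔT/R = 111 × 15.7 / 4.082 = 427 W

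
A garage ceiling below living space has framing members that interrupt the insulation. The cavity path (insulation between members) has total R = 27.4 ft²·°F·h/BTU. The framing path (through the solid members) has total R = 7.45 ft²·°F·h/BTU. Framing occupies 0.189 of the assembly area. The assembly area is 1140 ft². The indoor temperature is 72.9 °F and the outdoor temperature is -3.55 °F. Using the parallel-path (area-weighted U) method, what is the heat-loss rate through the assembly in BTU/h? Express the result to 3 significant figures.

4790 BTU/h

U_eff = 0.811/27.4 + 0.189/7.45 = 0.0296 + 0.02537 = 0.05497
R_eff = 1/U_eff = 18.19 ft²·°F·h/BTU
Q = 1140 × (72.9 − (-3.55)) / 18.19 = 4791 BTU/h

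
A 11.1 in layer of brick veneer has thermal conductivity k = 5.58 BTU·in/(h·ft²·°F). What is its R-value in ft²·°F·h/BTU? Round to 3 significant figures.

1.99 ft²·°F·h/BTU

R = L/k = 11.1/5.58 = 1.989 ft²·°F·h/BTU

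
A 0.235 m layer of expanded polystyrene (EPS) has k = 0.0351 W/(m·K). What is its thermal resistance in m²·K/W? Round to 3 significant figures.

6.70 m²·K/W

R = L/k = 0.235/0.0351 = 6.695 m²·K/W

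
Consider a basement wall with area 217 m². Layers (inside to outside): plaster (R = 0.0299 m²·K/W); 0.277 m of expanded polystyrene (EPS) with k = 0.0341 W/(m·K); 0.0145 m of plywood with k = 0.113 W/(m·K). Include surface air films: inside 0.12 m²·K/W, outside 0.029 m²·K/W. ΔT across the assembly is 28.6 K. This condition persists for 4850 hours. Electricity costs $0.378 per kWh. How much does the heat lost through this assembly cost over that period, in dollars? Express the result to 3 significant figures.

1350 dollars

0.277/0.0341 = 8.123
0.0145/0.113 = 0.1283
R_total = 0.12 + 0.0299 + 8.123 + 0.1283 + 0.029 = 8.43 m²·K/W
Q = 217 × 28.6 / 8.43 = 736.2 W
E = 736.2 W × 4850 h / 1000 = 3570 kWh
Cost = 3570 × 0.378 = $1350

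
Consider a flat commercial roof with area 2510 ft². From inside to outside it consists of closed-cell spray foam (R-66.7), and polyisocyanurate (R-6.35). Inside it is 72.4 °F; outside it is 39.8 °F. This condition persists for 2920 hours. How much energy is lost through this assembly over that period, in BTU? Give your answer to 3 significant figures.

3270000 BTU

R_total = 66.7 + 6.35 = 73.05 ft²·°F·h/BTU
Q = 2510 × (72.4 − 39.8) / 73.05 = 1120 BTU/h
E = 1120 × 2920 = 3271000 BTU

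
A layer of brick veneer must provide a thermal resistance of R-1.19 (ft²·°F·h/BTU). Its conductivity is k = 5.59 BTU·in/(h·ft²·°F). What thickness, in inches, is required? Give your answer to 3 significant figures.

L = R × k = 1.19 × 5.59 = 6.652 in

6.65 in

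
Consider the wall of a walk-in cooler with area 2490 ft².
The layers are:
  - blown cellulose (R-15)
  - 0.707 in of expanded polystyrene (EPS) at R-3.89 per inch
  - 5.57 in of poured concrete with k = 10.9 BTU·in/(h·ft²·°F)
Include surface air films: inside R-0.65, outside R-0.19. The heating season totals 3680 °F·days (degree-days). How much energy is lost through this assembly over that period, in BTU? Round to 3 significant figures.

11500000 BTU

0.707 × 3.89 = 2.75
5.57/10.9 = 0.511
R_total = 0.65 + 15 + 2.75 + 0.511 + 0.19 = 19.1 ft²·°F·h/BTU
E = A × HDD × 24 / R = 2490 × 3680 × 24 / 19.1 = 11510000 BTU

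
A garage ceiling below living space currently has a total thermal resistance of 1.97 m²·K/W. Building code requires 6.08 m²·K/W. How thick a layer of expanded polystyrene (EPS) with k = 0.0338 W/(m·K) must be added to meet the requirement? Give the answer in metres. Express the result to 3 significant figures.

0.139 m

ΔR = 6.08 − 1.97 = 4.11 m²·K/W
L = ΔR × k = 4.11 × 0.0338 = 0.1389 m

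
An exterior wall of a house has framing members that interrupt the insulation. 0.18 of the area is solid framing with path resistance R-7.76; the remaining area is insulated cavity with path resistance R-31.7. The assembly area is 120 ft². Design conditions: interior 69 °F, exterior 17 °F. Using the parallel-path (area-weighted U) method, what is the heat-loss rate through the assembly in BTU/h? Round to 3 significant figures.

306 BTU/h

U_eff = 0.82/31.7 + 0.18/7.76 = 0.02587 + 0.0232 = 0.04906
R_eff = 1/U_eff = 20.38 ft²·°F·h/BTU
Q = 120 × (69 − 17) / 20.38 = 306.2 BTU/h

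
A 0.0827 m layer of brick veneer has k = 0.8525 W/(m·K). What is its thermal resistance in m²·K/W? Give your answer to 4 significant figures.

0.09701 m²·K/W

R = L/k = 0.0827/0.8525 = 0.097009 m²·K/W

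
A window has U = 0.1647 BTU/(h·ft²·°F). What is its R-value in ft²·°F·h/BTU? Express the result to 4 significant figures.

R = 1/U = 1/0.1647 = 6.0716

6.072 ft²·°F·h/BTU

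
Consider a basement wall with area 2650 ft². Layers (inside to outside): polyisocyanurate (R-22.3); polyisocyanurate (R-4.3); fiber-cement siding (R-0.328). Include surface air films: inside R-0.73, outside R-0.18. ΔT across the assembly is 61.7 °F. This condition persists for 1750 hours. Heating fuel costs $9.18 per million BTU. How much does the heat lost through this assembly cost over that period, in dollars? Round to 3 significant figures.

R_total = 0.73 + 22.3 + 4.3 + 0.328 + 0.18 = 27.84 ft²·°F·h/BTU
Q = 2650 × 61.7 / 27.84 = 5873 BTU/h
E = 5873 × 1750 = 10280000 BTU
Cost = 10280000/10⁶ × 9.18 = $94.36

94.4 dollars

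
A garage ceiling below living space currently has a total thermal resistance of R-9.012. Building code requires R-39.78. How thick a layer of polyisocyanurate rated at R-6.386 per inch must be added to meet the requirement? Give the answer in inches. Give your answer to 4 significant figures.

4.818 in

ΔR = 39.78 − 9.012 = 30.768 ft²·°F·h/BTU
L = ΔR / (R/in) = 30.768/6.386 = 4.818 in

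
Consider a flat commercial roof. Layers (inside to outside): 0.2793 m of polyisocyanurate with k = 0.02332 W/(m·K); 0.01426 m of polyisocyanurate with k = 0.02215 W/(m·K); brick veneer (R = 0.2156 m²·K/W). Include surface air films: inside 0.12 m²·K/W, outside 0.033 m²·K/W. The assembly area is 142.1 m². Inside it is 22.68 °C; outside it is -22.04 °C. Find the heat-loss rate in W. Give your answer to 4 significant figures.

0.2793/0.02332 = 11.977
0.01426/0.02215 = 0.64379
R_total = 0.12 + 11.977 + 0.64379 + 0.2156 + 0.033 = 12.989 m²·K/W
Q = A·ΔT/R = 142.1 × (22.68 − (-22.04)) / 12.989 = 489.23 W

489.2 W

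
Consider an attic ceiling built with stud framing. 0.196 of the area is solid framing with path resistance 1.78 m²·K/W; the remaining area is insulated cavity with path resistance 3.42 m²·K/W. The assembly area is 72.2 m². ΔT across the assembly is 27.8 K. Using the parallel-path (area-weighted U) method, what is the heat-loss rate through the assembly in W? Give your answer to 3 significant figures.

U_eff = 0.804/3.42 + 0.196/1.78 = 0.2351 + 0.1101 = 0.3452
R_eff = 1/U_eff = 2.897 m²·K/W
Q = 72.2 × 27.8 / 2.897 = 692.9 W

693 W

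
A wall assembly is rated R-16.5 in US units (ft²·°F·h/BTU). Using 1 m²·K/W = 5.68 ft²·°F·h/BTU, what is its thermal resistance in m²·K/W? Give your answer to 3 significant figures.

R_SI = 16.5/5.68 = 2.905

2.90 m²·K/W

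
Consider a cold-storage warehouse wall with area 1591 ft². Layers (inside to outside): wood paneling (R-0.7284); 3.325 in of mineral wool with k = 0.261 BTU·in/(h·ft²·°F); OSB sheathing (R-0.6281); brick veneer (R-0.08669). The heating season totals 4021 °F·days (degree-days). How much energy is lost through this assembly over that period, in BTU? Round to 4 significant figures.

10830000 BTU

3.325/0.261 = 12.739
R_total = 0.7284 + 12.739 + 0.6281 + 0.08669 = 14.183 ft²·°F·h/BTU
E = A × HDD × 24 / R = 1591 × 4021 × 24 / 14.183 = 10826000 BTU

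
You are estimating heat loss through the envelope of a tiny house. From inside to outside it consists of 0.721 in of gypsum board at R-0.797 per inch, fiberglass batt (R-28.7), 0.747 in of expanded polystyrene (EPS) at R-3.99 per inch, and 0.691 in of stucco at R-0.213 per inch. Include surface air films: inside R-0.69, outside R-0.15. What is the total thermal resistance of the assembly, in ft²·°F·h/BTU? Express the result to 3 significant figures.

0.721 × 0.797 = 0.5746
0.747 × 3.99 = 2.981
0.691 × 0.213 = 0.1472
R_total = 0.69 + 0.5746 + 28.7 + 2.981 + 0.1472 + 0.15 = 33.24 ft²·°F·h/BTU

33.2 ft²·°F·h/BTU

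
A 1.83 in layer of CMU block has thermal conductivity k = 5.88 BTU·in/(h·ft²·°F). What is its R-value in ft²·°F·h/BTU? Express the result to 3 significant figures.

R = L/k = 1.83/5.88 = 0.3112 ft²·°F·h/BTU

0.311 ft²·°F·h/BTU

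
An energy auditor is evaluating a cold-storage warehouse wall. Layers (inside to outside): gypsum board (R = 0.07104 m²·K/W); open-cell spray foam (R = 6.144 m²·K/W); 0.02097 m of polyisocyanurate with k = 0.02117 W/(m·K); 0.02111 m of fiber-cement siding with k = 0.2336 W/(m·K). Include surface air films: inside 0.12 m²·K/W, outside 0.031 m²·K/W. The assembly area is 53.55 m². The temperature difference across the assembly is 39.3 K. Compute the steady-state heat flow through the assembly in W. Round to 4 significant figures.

0.02097/0.02117 = 0.99055
0.02111/0.2336 = 0.090368
R_total = 0.12 + 0.07104 + 6.144 + 0.99055 + 0.090368 + 0.031 = 7.447 m²·K/W
Q = A·ΔT/R = 53.55 × 39.3 / 7.447 = 282.6 W

282.6 W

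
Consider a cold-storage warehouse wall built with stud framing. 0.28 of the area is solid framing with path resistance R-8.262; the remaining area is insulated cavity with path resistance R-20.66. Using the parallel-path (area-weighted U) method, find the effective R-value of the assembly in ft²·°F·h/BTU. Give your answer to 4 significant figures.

U_eff = 0.72/20.66 + 0.28/8.262 = 0.03485 + 0.03389 = 0.06874
R_eff = 1/U_eff = 14.548 ft²·°F·h/BTU

14.55 ft²·°F·h/BTU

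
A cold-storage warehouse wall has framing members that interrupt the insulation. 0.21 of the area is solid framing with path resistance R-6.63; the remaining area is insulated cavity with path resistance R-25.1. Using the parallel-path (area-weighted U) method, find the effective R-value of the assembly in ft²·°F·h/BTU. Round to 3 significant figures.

15.8 ft²·°F·h/BTU

U_eff = 0.79/25.1 + 0.21/6.63 = 0.03147 + 0.03167 = 0.06315
R_eff = 1/U_eff = 15.84 ft²·°F·h/BTU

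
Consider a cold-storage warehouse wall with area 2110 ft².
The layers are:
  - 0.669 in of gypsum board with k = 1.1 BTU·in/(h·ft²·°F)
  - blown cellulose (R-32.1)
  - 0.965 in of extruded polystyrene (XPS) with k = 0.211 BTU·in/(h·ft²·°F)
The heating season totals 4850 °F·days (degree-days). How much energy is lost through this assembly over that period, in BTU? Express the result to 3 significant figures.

0.669/1.1 = 0.6082
0.965/0.211 = 4.573
R_total = 0.6082 + 32.1 + 4.573 = 37.28 ft²·°F·h/BTU
E = A × HDD × 24 / R = 2110 × 4850 × 24 / 37.28 = 6588000 BTU

6590000 BTU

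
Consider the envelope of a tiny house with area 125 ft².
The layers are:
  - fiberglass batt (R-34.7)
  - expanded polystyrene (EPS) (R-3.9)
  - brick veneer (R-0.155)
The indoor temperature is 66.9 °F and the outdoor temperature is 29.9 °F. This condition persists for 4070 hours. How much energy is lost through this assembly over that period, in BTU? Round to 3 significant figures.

R_total = 34.7 + 3.9 + 0.155 = 38.76 ft²·°F·h/BTU
Q = 125 × (66.9 − 29.9) / 38.76 = 119.3 BTU/h
E = 119.3 × 4070 = 485700 BTU

486000 BTU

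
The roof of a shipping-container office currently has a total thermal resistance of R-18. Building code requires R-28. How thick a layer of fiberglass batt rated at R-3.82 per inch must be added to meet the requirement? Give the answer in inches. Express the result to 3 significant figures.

ΔR = 28 − 18 = 10 ft²·°F·h/BTU
L = ΔR / (R/in) = 10/3.82 = 2.618 in

2.62 in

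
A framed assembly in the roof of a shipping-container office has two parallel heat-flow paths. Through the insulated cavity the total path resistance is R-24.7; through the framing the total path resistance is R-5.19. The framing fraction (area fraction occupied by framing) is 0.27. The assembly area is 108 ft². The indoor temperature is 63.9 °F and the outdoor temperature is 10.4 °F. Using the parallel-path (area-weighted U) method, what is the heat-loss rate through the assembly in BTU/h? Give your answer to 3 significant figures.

U_eff = 0.73/24.7 + 0.27/5.19 = 0.02955 + 0.05202 = 0.08158
R_eff = 1/U_eff = 12.26 ft²·°F·h/BTU
Q = 108 × (63.9 − 10.4) / 12.26 = 471.4 BTU/h

471 BTU/h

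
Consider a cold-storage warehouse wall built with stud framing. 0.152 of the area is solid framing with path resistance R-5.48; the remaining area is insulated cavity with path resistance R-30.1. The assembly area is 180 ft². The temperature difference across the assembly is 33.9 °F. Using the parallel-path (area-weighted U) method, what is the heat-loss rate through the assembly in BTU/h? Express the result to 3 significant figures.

341 BTU/h

U_eff = 0.848/30.1 + 0.152/5.48 = 0.02817 + 0.02774 = 0.05591
R_eff = 1/U_eff = 17.89 ft²·°F·h/BTU
Q = 180 × 33.9 / 17.89 = 341.2 BTU/h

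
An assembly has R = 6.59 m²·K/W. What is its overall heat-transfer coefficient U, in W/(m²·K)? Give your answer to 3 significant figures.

0.152 W/(m²·K)

U = 1/R = 1/6.59 = 0.1517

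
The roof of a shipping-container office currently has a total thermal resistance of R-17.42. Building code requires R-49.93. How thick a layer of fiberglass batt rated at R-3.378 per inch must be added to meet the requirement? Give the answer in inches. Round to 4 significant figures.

ΔR = 49.93 − 17.42 = 32.51 ft²·°F·h/BTU
L = ΔR / (R/in) = 32.51/3.378 = 9.624 in

9.624 in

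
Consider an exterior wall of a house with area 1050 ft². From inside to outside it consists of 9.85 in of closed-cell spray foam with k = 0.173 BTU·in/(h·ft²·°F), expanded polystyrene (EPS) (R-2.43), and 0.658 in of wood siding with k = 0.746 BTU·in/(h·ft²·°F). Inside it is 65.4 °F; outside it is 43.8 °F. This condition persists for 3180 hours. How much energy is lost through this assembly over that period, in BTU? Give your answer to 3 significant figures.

9.85/0.173 = 56.94
0.658/0.746 = 0.882
R_total = 56.94 + 2.43 + 0.882 = 60.25 ft²·°F·h/BTU
Q = 1050 × (65.4 − 43.8) / 60.25 = 376.4 BTU/h
E = 376.4 × 3180 = 1197000 BTU

1200000 BTU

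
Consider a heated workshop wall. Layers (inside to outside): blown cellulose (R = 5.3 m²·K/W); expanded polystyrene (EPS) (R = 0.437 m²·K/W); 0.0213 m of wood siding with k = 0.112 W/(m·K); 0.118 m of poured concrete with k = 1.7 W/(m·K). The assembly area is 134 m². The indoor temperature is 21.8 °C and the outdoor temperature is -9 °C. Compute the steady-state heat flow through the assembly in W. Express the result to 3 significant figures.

0.0213/0.112 = 0.1902
0.118/1.7 = 0.06941
R_total = 5.3 + 0.437 + 0.1902 + 0.06941 = 5.997 m²·K/W
Q = A·ΔT/R = 134 × (21.8 − (-9)) / 5.997 = 688.3 W

688 W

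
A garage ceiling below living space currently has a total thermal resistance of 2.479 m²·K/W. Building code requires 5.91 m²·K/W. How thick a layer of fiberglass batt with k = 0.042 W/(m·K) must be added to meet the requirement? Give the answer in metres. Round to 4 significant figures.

ΔR = 5.91 − 2.479 = 3.431 m²·K/W
L = ΔR × k = 3.431 × 0.042 = 0.1441 m

0.1441 m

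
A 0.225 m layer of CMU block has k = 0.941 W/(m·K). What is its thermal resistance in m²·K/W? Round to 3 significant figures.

0.239 m²·K/W

R = L/k = 0.225/0.941 = 0.2391 m²·K/W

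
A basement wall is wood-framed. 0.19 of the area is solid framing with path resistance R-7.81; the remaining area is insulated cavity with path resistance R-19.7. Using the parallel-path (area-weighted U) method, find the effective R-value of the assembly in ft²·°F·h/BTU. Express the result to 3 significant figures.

U_eff = 0.81/19.7 + 0.19/7.81 = 0.04112 + 0.02433 = 0.06544
R_eff = 1/U_eff = 15.28 ft²·°F·h/BTU

15.3 ft²·°F·h/BTU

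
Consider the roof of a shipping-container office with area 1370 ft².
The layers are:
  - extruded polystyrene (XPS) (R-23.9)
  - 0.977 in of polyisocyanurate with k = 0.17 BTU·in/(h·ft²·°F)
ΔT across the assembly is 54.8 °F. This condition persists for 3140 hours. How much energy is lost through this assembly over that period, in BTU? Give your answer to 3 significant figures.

7950000 BTU

0.977/0.17 = 5.747
R_total = 23.9 + 5.747 = 29.65 ft²·°F·h/BTU
Q = 1370 × 54.8 / 29.65 = 2532 BTU/h
E = 2532 × 3140 = 7952000 BTU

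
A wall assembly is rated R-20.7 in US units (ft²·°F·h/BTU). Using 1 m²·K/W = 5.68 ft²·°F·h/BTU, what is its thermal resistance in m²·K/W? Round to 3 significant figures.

R_SI = 20.7/5.68 = 3.644

3.64 m²·K/W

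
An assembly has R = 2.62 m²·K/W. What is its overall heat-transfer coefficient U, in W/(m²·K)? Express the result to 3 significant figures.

U = 1/R = 1/2.62 = 0.3817

0.382 W/(m²·K)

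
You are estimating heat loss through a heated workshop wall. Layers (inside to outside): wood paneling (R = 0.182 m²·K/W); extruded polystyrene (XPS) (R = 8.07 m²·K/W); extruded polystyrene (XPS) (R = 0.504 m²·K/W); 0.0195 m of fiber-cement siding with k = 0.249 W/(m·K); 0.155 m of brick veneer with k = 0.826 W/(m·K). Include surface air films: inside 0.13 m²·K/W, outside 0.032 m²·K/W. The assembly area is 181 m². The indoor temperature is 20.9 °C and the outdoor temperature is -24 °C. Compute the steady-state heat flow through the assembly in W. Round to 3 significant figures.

885 W

0.0195/0.249 = 0.07831
0.155/0.826 = 0.1877
R_total = 0.13 + 0.182 + 8.07 + 0.504 + 0.07831 + 0.1877 + 0.032 = 9.184 m²·K/W
Q = A·ΔT/R = 181 × (20.9 − (-24)) / 9.184 = 884.9 W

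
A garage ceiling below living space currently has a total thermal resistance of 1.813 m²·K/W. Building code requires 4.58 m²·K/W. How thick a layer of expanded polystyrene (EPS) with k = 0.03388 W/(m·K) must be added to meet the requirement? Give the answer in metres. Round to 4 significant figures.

0.09375 m

ΔR = 4.58 − 1.813 = 2.767 m²·K/W
L = ΔR × k = 2.767 × 0.03388 = 0.093746 m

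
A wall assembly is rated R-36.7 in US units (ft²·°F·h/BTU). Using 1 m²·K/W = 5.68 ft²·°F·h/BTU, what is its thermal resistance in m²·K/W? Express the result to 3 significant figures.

6.46 m²·K/W

R_SI = 36.7/5.68 = 6.461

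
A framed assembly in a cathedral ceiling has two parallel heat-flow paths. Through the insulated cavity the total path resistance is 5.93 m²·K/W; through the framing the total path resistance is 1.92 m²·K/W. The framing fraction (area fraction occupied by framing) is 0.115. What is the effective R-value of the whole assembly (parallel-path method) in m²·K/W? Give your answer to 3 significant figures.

U_eff = 0.885/5.93 + 0.115/1.92 = 0.1492 + 0.0599 = 0.2091
R_eff = 1/U_eff = 4.782 m²·K/W

4.78 m²·K/W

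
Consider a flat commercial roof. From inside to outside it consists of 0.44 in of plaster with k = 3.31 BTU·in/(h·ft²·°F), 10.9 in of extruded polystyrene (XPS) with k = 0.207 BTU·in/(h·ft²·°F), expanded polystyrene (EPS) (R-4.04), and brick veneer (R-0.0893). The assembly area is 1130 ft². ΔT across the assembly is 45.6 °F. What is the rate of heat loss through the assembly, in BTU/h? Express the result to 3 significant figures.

905 BTU/h

0.44/3.31 = 0.1329
10.9/0.207 = 52.66
R_total = 0.1329 + 52.66 + 4.04 + 0.0893 = 56.92 ft²·°F·h/BTU
Q = A·ΔT/R = 1130 × 45.6 / 56.92 = 905.3 BTU/h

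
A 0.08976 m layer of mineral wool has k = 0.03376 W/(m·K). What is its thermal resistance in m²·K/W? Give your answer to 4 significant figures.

2.659 m²·K/W

R = L/k = 0.08976/0.03376 = 2.6588 m²·K/W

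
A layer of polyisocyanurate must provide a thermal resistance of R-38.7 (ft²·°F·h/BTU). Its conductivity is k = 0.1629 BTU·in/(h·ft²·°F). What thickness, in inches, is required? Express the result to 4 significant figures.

L = R × k = 38.7 × 0.1629 = 6.3042 in

6.304 in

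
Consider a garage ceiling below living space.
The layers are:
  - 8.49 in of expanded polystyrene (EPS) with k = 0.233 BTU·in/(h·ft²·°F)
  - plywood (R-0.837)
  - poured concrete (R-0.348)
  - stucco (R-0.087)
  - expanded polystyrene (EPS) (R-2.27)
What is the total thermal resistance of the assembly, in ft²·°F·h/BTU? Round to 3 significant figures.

40.0 ft²·°F·h/BTU

8.49/0.233 = 36.44
R_total = 36.44 + 0.837 + 0.348 + 0.087 + 2.27 = 39.98 ft²·°F·h/BTU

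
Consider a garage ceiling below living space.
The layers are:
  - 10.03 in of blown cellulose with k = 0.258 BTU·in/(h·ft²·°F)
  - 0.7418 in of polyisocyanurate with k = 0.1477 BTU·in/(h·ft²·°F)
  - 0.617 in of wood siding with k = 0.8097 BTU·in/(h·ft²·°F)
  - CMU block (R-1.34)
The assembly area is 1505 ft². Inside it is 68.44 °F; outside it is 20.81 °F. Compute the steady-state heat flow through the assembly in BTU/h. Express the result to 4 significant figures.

1558 BTU/h

10.03/0.258 = 38.876
0.7418/0.1477 = 5.0223
0.617/0.8097 = 0.76201
R_total = 38.876 + 5.0223 + 0.76201 + 1.34 = 46 ft²·°F·h/BTU
Q = A·ΔT/R = 1505 × (68.44 − 20.81) / 46 = 1558.3 BTU/h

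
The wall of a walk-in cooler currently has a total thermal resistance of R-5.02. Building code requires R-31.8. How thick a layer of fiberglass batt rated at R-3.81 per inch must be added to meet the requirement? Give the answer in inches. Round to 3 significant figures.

ΔR = 31.8 − 5.02 = 26.78 ft²·°F·h/BTU
L = ΔR / (R/in) = 26.78/3.81 = 7.029 in

7.03 in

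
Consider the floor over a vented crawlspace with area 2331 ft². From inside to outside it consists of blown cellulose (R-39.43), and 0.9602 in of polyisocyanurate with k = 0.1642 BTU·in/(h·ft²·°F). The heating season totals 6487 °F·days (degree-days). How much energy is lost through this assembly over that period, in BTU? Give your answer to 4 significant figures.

8015000 BTU

0.9602/0.1642 = 5.8477
R_total = 39.43 + 5.8477 = 45.278 ft²·°F·h/BTU
E = A × HDD × 24 / R = 2331 × 6487 × 24 / 45.278 = 8015200 BTU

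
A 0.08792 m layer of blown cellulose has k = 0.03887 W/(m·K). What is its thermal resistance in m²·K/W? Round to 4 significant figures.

R = L/k = 0.08792/0.03887 = 2.2619 m²·K/W

2.262 m²·K/W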